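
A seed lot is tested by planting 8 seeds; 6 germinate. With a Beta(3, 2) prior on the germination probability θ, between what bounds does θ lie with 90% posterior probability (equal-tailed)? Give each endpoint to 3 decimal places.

[0.473, 0.877]

Posterior: Beta(3+6, 2+2) = Beta(9, 4).
Equal-tailed 90% interval: the 0.05 and 0.95 quantiles of Beta(9, 4).
Posterior mean ≈ 0.692, SD ≈ 0.123; a Normal approximation gives roughly [0.489, 0.895].
Exact: F⁻¹(0.05) = 0.473; F⁻¹(0.95) = 0.877.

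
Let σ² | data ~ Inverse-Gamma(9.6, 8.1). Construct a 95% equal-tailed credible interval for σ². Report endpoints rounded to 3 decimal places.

Inverse-Gamma(9.6, 8.1) quantiles: F⁻¹(0.025) and F⁻¹(0.975).
Equivalently, 1/σ² ~ Gamma(9.6, rate = 8.1); invert its 0.975 and 0.025 quantiles.
Posterior mean ≈ 0.942, SD ≈ 0.342; a Normal approximation gives roughly [0.272, 1.611].
Exact: lower = 0.489; upper = 1.791.

[0.489, 1.791]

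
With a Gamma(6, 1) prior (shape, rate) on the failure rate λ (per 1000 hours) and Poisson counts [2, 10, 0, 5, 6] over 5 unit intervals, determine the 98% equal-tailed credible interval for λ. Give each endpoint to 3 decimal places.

[2.993, 7.163]

Posterior: Gamma(6+23, 1+5) = Gamma(29, 6) (shape, rate).
Equal-tailed 98% interval: Gamma(29, 6) quantiles at 0.01 and 0.99.
Posterior mean ≈ 4.833, SD ≈ 0.898; a Normal approximation gives roughly [2.745, 6.921].
Exact: lower = 2.993; upper = 7.163.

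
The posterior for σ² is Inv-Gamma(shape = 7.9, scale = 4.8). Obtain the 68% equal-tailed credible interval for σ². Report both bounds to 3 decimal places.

[0.451, 0.930]

Inverse-Gamma(7.9, 4.8) quantiles: F⁻¹(0.16) and F⁻¹(0.84).
Equivalently, 1/σ² ~ Gamma(7.9, rate = 4.8); invert its 0.84 and 0.16 quantiles.
Posterior mean ≈ 0.696, SD ≈ 0.286; a Normal approximation gives roughly [0.411, 0.980].
Exact: lower = 0.451; upper = 0.930.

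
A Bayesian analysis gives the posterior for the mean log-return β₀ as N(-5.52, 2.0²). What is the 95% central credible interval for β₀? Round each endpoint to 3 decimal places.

[-9.440, -1.600]

The posterior is symmetric, so the 95% equal-tailed interval is β₀ = -5.52 ± z·2.0 with z = 1.960.
Half-width: 1.960 × 2.0 = 3.920.
-5.52 − 3.920 = -9.440; -5.52 + 3.920 = -1.600.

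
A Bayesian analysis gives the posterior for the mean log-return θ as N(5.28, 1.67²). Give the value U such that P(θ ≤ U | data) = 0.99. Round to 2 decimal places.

Need U with P(θ ≤ U) = 0.99: U = 5.28 + z_{0.01}·1.67.
z = 2.326; U = 5.28 + 2.326 × 1.67 = 9.17.

9.17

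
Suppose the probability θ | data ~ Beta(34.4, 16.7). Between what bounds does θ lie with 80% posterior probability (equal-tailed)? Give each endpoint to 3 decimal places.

[0.588, 0.755]

Posterior: Beta(34.4, 16.7).
Equal-tailed 80% interval: the 0.1 and 0.9 quantiles of Beta(34.4, 16.7).
Posterior mean ≈ 0.673, SD ≈ 0.065; a Normal approximation gives roughly [0.590, 0.756].
Exact: F⁻¹(0.1) = 0.588; F⁻¹(0.9) = 0.755.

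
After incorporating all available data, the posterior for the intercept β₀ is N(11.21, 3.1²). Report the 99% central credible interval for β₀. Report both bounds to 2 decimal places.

[3.22, 19.20]

The posterior is symmetric, so the 99% equal-tailed interval is β₀ = 11.21 ± z·3.1 with z = 2.576.
Half-width: 2.576 × 3.1 = 7.99.
11.21 − 7.99 = 3.22; 11.21 + 7.99 = 19.20.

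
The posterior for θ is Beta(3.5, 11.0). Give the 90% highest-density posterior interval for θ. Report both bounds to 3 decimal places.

[0.065, 0.410]

The posterior is unimodal and skewed, so the HPD interval has equal density at both endpoints and is the shortest 90% interval.
Solving f(0.065) = f(0.410) with F(0.410) − F(0.065) = 0.90 gives [0.065, 0.410].
For comparison, the equal-tailed interval is [0.085, 0.439]; the HPD is narrower and shifted toward the mode.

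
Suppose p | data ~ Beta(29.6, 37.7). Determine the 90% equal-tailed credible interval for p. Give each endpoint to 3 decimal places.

Posterior: Beta(29.6, 37.7).
Equal-tailed 90% interval: the 0.05 and 0.95 quantiles of Beta(29.6, 37.7).
Posterior mean ≈ 0.440, SD ≈ 0.060; a Normal approximation gives roughly [0.341, 0.539].
Exact: F⁻¹(0.05) = 0.342; F⁻¹(0.95) = 0.540.

[0.342, 0.540]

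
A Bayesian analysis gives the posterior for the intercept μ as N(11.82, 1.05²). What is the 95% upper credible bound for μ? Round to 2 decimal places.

13.55

Need U with P(μ ≤ U) = 0.95: U = 11.82 + z_{0.05}·1.05.
z = 1.645; U = 11.82 + 1.645 × 1.05 = 13.55.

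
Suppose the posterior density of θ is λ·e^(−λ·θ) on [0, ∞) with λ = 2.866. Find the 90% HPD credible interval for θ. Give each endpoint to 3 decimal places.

[0.000, 0.803]

The exponential density is strictly decreasing on [0, ∞), so the HPD interval is anchored at 0: [0, q] with P(θ ≤ q) = 0.90.
q = −ln(1 − 0.90) / 2.866 = 2.3026 / 2.866 = 0.803.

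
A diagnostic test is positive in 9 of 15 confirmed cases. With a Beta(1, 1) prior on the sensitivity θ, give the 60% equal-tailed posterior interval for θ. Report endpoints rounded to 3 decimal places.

[0.488, 0.690]

Posterior: Beta(1+9, 1+6) = Beta(10, 7).
Equal-tailed 60% interval: the 0.2 and 0.8 quantiles of Beta(10, 7).
Posterior mean ≈ 0.588, SD ≈ 0.116; a Normal approximation gives roughly [0.491, 0.686].
Exact: F⁻¹(0.2) = 0.488; F⁻¹(0.8) = 0.690.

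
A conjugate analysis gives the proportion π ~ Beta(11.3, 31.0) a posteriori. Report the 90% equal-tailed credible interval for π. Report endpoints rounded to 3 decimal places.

Posterior: Beta(11.3, 31.0).
Equal-tailed 90% interval: the 0.05 and 0.95 quantiles of Beta(11.3, 31.0).
Posterior mean ≈ 0.267, SD ≈ 0.067; a Normal approximation gives roughly [0.157, 0.378].
Exact: F⁻¹(0.05) = 0.163; F⁻¹(0.95) = 0.384.

[0.163, 0.384]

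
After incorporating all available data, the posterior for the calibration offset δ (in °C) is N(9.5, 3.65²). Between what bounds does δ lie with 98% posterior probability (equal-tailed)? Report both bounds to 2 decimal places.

[1.01, 17.99]

The posterior is symmetric, so the 98% equal-tailed interval is δ = 9.5 ± z·3.65 with z = 2.326.
Half-width: 2.326 × 3.65 = 8.49.
9.5 − 8.49 = 1.01; 9.5 + 8.49 = 17.99.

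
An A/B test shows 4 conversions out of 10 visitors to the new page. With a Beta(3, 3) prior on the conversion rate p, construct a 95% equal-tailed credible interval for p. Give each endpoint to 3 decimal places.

Posterior: Beta(3+4, 3+6) = Beta(7, 9).
Equal-tailed 95% interval: the 0.025 and 0.975 quantiles of Beta(7, 9).
Posterior mean ≈ 0.438, SD ≈ 0.120; a Normal approximation gives roughly [0.202, 0.673].
Exact: F⁻¹(0.025) = 0.213; F⁻¹(0.975) = 0.677.

[0.213, 0.677]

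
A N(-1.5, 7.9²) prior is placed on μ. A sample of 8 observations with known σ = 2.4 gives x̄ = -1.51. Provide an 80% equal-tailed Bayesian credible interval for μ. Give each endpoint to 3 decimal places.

Posterior precision = 1/7.9² + 8/2.4² = 0.0160 + 1.3889 = 1.4049, so posterior SD = 0.8437.
Posterior mean = (-1.5/7.9² + 8·-1.51/2.4²) / 1.4049 = -1.5099.
Interval: -1.5099 ± 1.282 × 0.8437 → [-2.591, -0.429].

[-2.591, -0.429]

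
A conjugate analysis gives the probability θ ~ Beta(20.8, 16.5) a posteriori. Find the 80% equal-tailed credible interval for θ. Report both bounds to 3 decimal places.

Posterior: Beta(20.8, 16.5).
Equal-tailed 80% interval: the 0.1 and 0.9 quantiles of Beta(20.8, 16.5).
Posterior mean ≈ 0.558, SD ≈ 0.080; a Normal approximation gives roughly [0.455, 0.660].
Exact: F⁻¹(0.1) = 0.453; F⁻¹(0.9) = 0.661.

[0.453, 0.661]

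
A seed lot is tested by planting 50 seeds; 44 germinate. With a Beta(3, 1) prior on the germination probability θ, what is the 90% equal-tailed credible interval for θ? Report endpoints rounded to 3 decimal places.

[0.789, 0.936]

Posterior: Beta(3+44, 1+6) = Beta(47, 7).
Equal-tailed 90% interval: the 0.05 and 0.95 quantiles of Beta(47, 7).
Posterior mean ≈ 0.870, SD ≈ 0.045; a Normal approximation gives roughly [0.796, 0.945].
Exact: F⁻¹(0.05) = 0.789; F⁻¹(0.95) = 0.936.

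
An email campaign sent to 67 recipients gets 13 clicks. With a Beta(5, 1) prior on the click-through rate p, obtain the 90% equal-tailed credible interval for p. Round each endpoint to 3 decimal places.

[0.168, 0.333]

Posterior: Beta(5+13, 1+54) = Beta(18, 55).
Equal-tailed 90% interval: the 0.05 and 0.95 quantiles of Beta(18, 55).
Posterior mean ≈ 0.247, SD ≈ 0.050; a Normal approximation gives roughly [0.164, 0.329].
Exact: F⁻¹(0.05) = 0.168; F⁻¹(0.95) = 0.333.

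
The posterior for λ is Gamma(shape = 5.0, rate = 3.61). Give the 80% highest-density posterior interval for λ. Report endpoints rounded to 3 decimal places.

The posterior is unimodal and skewed, so the HPD interval has equal density at both endpoints and is the shortest 80% interval.
Solving f(0.532) = f(1.999) with F(1.999) − F(0.532) = 0.80 gives [0.532, 1.999].
For comparison, the equal-tailed interval is [0.674, 2.214]; the HPD is narrower and shifted toward the mode.

[0.532, 1.999]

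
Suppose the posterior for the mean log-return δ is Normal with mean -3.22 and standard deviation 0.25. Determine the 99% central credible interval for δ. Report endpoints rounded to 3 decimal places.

The posterior is symmetric, so the 99% equal-tailed interval is δ = -3.22 ± z·0.25 with z = 2.576.
Half-width: 2.576 × 0.25 = 0.644.
-3.22 − 0.644 = -3.864; -3.22 + 0.644 = -2.576.

[-3.864, -2.576]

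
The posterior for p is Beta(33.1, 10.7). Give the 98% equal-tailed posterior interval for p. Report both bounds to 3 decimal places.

[0.592, 0.886]

Posterior: Beta(33.1, 10.7).
Equal-tailed 98% interval: the 0.01 and 0.99 quantiles of Beta(33.1, 10.7).
Posterior mean ≈ 0.756, SD ≈ 0.064; a Normal approximation gives roughly [0.606, 0.905].
Exact: F⁻¹(0.01) = 0.592; F⁻¹(0.99) = 0.886.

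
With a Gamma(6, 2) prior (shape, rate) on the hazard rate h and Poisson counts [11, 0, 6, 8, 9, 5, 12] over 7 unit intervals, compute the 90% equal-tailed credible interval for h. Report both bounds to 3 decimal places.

[5.020, 7.773]

Posterior: Gamma(6+51, 2+7) = Gamma(57, 9) (shape, rate).
Equal-tailed 90% interval: Gamma(57, 9) quantiles at 0.05 and 0.95.
Posterior mean ≈ 6.333, SD ≈ 0.839; a Normal approximation gives roughly [4.954, 7.713].
Exact: lower = 5.020; upper = 7.773.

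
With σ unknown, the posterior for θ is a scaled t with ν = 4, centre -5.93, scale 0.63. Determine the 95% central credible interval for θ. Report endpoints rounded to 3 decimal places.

[-7.679, -4.181]

The t_4 distribution is symmetric; the 95% interval is -5.93 ± t·0.63 with t_{0.975,4} = 2.776.
Half-width: 2.776 × 0.63 = 1.749.
-5.93 − 1.749 = -7.679; -5.93 + 1.749 = -4.181.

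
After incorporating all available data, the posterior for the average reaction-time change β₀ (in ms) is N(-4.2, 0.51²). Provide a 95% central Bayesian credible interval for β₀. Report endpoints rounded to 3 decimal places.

[-5.200, -3.200]

The posterior is symmetric, so the 95% equal-tailed interval is β₀ = -4.2 ± z·0.51 with z = 1.960.
Half-width: 1.960 × 0.51 = 1.000.
-4.2 − 1.000 = -5.200; -4.2 + 1.000 = -3.200.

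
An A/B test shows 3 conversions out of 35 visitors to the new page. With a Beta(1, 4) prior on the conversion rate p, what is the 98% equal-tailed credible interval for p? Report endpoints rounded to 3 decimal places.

[0.022, 0.235]

Posterior: Beta(1+3, 4+32) = Beta(4, 36).
Equal-tailed 98% interval: the 0.01 and 0.99 quantiles of Beta(4, 36).
Posterior mean ≈ 0.100, SD ≈ 0.047; a Normal approximation gives roughly [-0.009, 0.209].
Exact: F⁻¹(0.01) = 0.022; F⁻¹(0.99) = 0.235.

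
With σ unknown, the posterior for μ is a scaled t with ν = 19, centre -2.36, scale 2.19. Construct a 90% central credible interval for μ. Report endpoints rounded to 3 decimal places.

[-6.147, 1.427]

The t_19 distribution is symmetric; the 90% interval is -2.36 ± t·2.19 with t_{0.95,19} = 1.729.
Half-width: 1.729 × 2.19 = 3.787.
-2.36 − 3.787 = -6.147; -2.36 + 3.787 = 1.427.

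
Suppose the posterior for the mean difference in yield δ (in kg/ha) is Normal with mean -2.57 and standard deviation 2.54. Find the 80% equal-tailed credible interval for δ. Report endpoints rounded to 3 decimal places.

The posterior is symmetric, so the 80% equal-tailed interval is δ = -2.57 ± z·2.54 with z = 1.282.
Half-width: 1.282 × 2.54 = 3.255.
-2.57 − 3.255 = -5.825; -2.57 + 3.255 = 0.685.

[-5.825, 0.685]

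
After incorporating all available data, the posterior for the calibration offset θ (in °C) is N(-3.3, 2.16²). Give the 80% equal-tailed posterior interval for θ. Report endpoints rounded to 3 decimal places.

The posterior is symmetric, so the 80% equal-tailed interval is θ = -3.3 ± z·2.16 with z = 1.282.
Half-width: 1.282 × 2.16 = 2.768.
-3.3 − 2.768 = -6.068; -3.3 + 2.768 = -0.532.

[-6.068, -0.532]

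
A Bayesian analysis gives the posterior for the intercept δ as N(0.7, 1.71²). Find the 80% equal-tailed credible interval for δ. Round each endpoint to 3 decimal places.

The posterior is symmetric, so the 80% equal-tailed interval is δ = 0.7 ± z·1.71 with z = 1.282.
Half-width: 1.282 × 1.71 = 2.191.
0.7 − 2.191 = -1.491; 0.7 + 2.191 = 2.891.

[-1.491, 2.891]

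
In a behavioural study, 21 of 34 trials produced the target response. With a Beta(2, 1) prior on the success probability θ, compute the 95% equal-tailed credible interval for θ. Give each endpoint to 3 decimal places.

[0.462, 0.769]

Posterior: Beta(2+21, 1+13) = Beta(23, 14).
Equal-tailed 95% interval: the 0.025 and 0.975 quantiles of Beta(23, 14).
Posterior mean ≈ 0.622, SD ≈ 0.079; a Normal approximation gives roughly [0.467, 0.776].
Exact: F⁻¹(0.025) = 0.462; F⁻¹(0.975) = 0.769.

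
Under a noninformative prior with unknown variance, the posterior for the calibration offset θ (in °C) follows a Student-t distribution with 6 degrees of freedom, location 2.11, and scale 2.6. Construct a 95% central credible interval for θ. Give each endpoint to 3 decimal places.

[-4.252, 8.472]

The t_6 distribution is symmetric; the 95% interval is 2.11 ± t·2.6 with t_{0.975,6} = 2.447.
Half-width: 2.447 × 2.6 = 6.362.
2.11 − 6.362 = -4.252; 2.11 + 6.362 = 8.472.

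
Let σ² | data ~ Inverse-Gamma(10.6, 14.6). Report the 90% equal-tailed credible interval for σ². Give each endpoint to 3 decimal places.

Inverse-Gamma(10.6, 14.6) quantiles: F⁻¹(0.05) and F⁻¹(0.95).
Equivalently, 1/σ² ~ Gamma(10.6, rate = 14.6); invert its 0.95 and 0.05 quantiles.
Posterior mean ≈ 1.521, SD ≈ 0.519; a Normal approximation gives roughly [0.668, 2.374].
Exact: lower = 0.887; upper = 2.487.

[0.887, 2.487]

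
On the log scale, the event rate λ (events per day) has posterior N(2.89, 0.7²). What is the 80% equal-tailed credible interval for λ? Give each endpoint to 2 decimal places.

[7.34, 44.13]

On the log scale the 80% interval is 2.89 ± 1.282 × 0.7 = [1.9929, 3.7871].
Exponentiate: [e^1.9929, e^3.7871] = [7.34, 44.13].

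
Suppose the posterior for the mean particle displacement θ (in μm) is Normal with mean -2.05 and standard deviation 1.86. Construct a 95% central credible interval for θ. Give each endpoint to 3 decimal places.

The posterior is symmetric, so the 95% equal-tailed interval is θ = -2.05 ± z·1.86 with z = 1.960.
Half-width: 1.960 × 1.86 = 3.646.
-2.05 − 3.646 = -5.696; -2.05 + 3.646 = 1.596.

[-5.696, 1.596]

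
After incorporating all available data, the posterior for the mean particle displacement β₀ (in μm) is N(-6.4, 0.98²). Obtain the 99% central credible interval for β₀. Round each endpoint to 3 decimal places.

[-8.924, -3.876]

The posterior is symmetric, so the 99% equal-tailed interval is β₀ = -6.4 ± z·0.98 with z = 2.576.
Half-width: 2.576 × 0.98 = 2.524.
-6.4 − 2.524 = -8.924; -6.4 + 2.524 = -3.876.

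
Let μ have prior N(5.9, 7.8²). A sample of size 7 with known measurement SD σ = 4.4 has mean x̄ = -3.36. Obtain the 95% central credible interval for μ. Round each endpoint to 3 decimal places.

Posterior precision = 1/7.8² + 7/4.4² = 0.0164 + 0.3616 = 0.3780, so posterior SD = 1.6265.
Posterior mean = (5.9/7.8² + 7·-3.36/4.4²) / 0.3780 = -2.9574.
Interval: -2.9574 ± 1.960 × 1.6265 → [-6.145, 0.230].

[-6.145, 0.230]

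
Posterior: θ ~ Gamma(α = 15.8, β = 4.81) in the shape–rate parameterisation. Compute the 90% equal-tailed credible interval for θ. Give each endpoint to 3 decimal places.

[2.054, 4.752]

Posterior: Gamma(shape 15.8, rate 4.81).
Equal-tailed 90% interval: Gamma(15.8, 4.81) quantiles at 0.05 and 0.95.
Posterior mean ≈ 3.285, SD ≈ 0.826; a Normal approximation gives roughly [1.926, 4.644].
Exact: lower = 2.054; upper = 4.752.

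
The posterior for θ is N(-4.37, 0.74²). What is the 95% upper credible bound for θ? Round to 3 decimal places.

-3.153

Need U with P(θ ≤ U) = 0.95: U = -4.37 + z_{0.05}·0.74.
z = 1.645; U = -4.37 + 1.645 × 0.74 = -3.153.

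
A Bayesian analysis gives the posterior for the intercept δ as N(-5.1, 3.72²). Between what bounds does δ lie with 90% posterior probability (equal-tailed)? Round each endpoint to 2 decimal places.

[-11.22, 1.02]

The posterior is symmetric, so the 90% equal-tailed interval is δ = -5.1 ± z·3.72 with z = 1.645.
Half-width: 1.645 × 3.72 = 6.12.
-5.1 − 6.12 = -11.22; -5.1 + 6.12 = 1.02.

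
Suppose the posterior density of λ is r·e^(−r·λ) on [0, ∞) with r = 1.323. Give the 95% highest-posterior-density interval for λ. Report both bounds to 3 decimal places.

The exponential density is strictly decreasing on [0, ∞), so the HPD interval is anchored at 0: [0, q] with P(λ ≤ q) = 0.95.
q = −ln(1 − 0.95) / 1.323 = 2.9957 / 1.323 = 2.264.

[0.000, 2.264]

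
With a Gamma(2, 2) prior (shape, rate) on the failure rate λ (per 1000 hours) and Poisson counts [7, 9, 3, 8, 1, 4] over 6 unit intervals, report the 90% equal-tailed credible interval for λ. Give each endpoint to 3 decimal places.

[3.126, 5.516]

Posterior: Gamma(2+32, 2+6) = Gamma(34, 8) (shape, rate).
Equal-tailed 90% interval: Gamma(34, 8) quantiles at 0.05 and 0.95.
Posterior mean ≈ 4.250, SD ≈ 0.729; a Normal approximation gives roughly [3.051, 5.449].
Exact: lower = 3.126; upper = 5.516.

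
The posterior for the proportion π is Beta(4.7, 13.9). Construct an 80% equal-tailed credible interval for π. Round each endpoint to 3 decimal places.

[0.132, 0.385]

Posterior: Beta(4.7, 13.9).
Equal-tailed 80% interval: the 0.1 and 0.9 quantiles of Beta(4.7, 13.9).
Posterior mean ≈ 0.253, SD ≈ 0.098; a Normal approximation gives roughly [0.127, 0.378].
Exact: F⁻¹(0.1) = 0.132; F⁻¹(0.9) = 0.385.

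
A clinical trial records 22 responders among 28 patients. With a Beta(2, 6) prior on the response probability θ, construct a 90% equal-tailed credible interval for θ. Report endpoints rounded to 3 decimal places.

[0.534, 0.789]

Posterior: Beta(2+22, 6+6) = Beta(24, 12).
Equal-tailed 90% interval: the 0.05 and 0.95 quantiles of Beta(24, 12).
Posterior mean ≈ 0.667, SD ≈ 0.077; a Normal approximation gives roughly [0.539, 0.794].
Exact: F⁻¹(0.05) = 0.534; F⁻¹(0.95) = 0.789.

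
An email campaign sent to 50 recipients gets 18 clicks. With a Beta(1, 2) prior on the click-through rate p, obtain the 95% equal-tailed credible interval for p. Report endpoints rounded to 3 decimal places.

[0.236, 0.491]

Posterior: Beta(1+18, 2+32) = Beta(19, 34).
Equal-tailed 95% interval: the 0.025 and 0.975 quantiles of Beta(19, 34).
Posterior mean ≈ 0.358, SD ≈ 0.065; a Normal approximation gives roughly [0.231, 0.486].
Exact: F⁻¹(0.025) = 0.236; F⁻¹(0.975) = 0.491.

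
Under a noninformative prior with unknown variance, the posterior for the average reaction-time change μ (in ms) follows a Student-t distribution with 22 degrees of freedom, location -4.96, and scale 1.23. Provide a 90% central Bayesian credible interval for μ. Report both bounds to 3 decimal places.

[-7.072, -2.848]

The t_22 distribution is symmetric; the 90% interval is -4.96 ± t·1.23 with t_{0.95,22} = 1.717.
Half-width: 1.717 × 1.23 = 2.112.
-4.96 − 2.112 = -7.072; -4.96 + 2.112 = -2.848.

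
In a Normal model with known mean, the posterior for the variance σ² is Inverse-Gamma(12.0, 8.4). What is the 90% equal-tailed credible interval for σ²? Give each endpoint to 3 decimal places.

[0.461, 1.213]

Inverse-Gamma(12.0, 8.4) quantiles: F⁻¹(0.05) and F⁻¹(0.95).
Equivalently, 1/σ² ~ Gamma(12.0, rate = 8.4); invert its 0.95 and 0.05 quantiles.
Posterior mean ≈ 0.764, SD ≈ 0.241; a Normal approximation gives roughly [0.366, 1.161].
Exact: lower = 0.461; upper = 1.213.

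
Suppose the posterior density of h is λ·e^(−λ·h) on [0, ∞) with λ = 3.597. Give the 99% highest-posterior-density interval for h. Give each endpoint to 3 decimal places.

The exponential density is strictly decreasing on [0, ∞), so the HPD interval is anchored at 0: [0, q] with P(h ≤ q) = 0.99.
q = −ln(1 − 0.99) / 3.597 = 4.6052 / 3.597 = 1.280.

[0.000, 1.280]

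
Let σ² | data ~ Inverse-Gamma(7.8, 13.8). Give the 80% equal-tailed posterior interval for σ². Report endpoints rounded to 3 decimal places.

Inverse-Gamma(7.8, 13.8) quantiles: F⁻¹(0.1) and F⁻¹(0.9).
Equivalently, 1/σ² ~ Gamma(7.8, rate = 13.8); invert its 0.9 and 0.1 quantiles.
Posterior mean ≈ 2.029, SD ≈ 0.843; a Normal approximation gives roughly [0.949, 3.109].
Exact: lower = 1.197; upper = 3.065.

[1.197, 3.065]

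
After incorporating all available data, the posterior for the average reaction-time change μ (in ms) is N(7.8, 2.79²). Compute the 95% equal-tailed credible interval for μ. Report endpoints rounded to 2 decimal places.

[2.33, 13.27]

The posterior is symmetric, so the 95% equal-tailed interval is μ = 7.8 ± z·2.79 with z = 1.960.
Half-width: 1.960 × 2.79 = 5.47.
7.8 − 5.47 = 2.33; 7.8 + 5.47 = 13.27.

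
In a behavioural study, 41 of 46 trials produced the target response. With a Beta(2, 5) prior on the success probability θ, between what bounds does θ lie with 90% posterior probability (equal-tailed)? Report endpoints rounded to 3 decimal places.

[0.717, 0.892]

Posterior: Beta(2+41, 5+5) = Beta(43, 10).
Equal-tailed 90% interval: the 0.05 and 0.95 quantiles of Beta(43, 10).
Posterior mean ≈ 0.811, SD ≈ 0.053; a Normal approximation gives roughly [0.724, 0.899].
Exact: F⁻¹(0.05) = 0.717; F⁻¹(0.95) = 0.892.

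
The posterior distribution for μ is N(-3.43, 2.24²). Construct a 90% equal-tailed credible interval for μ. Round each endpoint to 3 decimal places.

[-7.114, 0.254]

The posterior is symmetric, so the 90% equal-tailed interval is μ = -3.43 ± z·2.24 with z = 1.645.
Half-width: 1.645 × 2.24 = 3.684.
-3.43 − 3.684 = -7.114; -3.43 + 3.684 = 0.254.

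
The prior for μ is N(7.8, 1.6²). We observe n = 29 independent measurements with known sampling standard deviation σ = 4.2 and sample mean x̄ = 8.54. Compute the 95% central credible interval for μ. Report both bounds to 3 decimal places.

[7.024, 9.772]

Posterior precision = 1/1.6² + 29/4.2² = 0.3906 + 1.6440 = 2.0346, so posterior SD = 0.7011.
Posterior mean = (7.8/1.6² + 29·8.54/4.2²) / 2.0346 = 8.3979.
Interval: 8.3979 ± 1.960 × 0.7011 → [7.024, 9.772].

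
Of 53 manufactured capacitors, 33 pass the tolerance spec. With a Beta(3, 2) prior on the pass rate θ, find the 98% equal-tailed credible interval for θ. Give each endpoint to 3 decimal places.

[0.469, 0.760]

Posterior: Beta(3+33, 2+20) = Beta(36, 22).
Equal-tailed 98% interval: the 0.01 and 0.99 quantiles of Beta(36, 22).
Posterior mean ≈ 0.621, SD ≈ 0.063; a Normal approximation gives roughly [0.474, 0.768].
Exact: F⁻¹(0.01) = 0.469; F⁻¹(0.99) = 0.760.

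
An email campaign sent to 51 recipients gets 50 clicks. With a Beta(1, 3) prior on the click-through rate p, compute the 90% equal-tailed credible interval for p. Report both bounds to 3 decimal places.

Posterior: Beta(1+50, 3+1) = Beta(51, 4).
Equal-tailed 90% interval: the 0.05 and 0.95 quantiles of Beta(51, 4).
Posterior mean ≈ 0.927, SD ≈ 0.035; a Normal approximation gives roughly [0.870, 0.984].
Exact: F⁻¹(0.05) = 0.863; F⁻¹(0.95) = 0.974.

[0.863, 0.974]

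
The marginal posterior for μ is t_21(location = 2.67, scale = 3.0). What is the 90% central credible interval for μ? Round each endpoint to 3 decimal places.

[-2.492, 7.832]

The t_21 distribution is symmetric; the 90% interval is 2.67 ± t·3.0 with t_{0.95,21} = 1.721.
Half-width: 1.721 × 3.0 = 5.162.
2.67 − 5.162 = -2.492; 2.67 + 5.162 = 7.832.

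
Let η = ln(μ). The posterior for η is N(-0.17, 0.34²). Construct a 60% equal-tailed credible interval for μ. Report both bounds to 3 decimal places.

On the log scale the 60% interval is -0.17 ± 0.842 × 0.34 = [-0.4562, 0.1162].
Exponentiate: [e^-0.4562, e^0.1162] = [0.634, 1.123].

[0.634, 1.123]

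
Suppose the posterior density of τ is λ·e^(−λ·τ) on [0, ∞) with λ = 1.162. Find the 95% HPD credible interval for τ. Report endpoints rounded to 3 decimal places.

The exponential density is strictly decreasing on [0, ∞), so the HPD interval is anchored at 0: [0, q] with P(τ ≤ q) = 0.95.
q = −ln(1 − 0.95) / 1.162 = 2.9957 / 1.162 = 2.578.

[0.000, 2.578]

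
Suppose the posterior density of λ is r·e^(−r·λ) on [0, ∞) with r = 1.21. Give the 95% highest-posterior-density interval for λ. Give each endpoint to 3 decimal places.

The exponential density is strictly decreasing on [0, ∞), so the HPD interval is anchored at 0: [0, q] with P(λ ≤ q) = 0.95.
q = −ln(1 − 0.95) / 1.21 = 2.9957 / 1.21 = 2.476.

[0.000, 2.476]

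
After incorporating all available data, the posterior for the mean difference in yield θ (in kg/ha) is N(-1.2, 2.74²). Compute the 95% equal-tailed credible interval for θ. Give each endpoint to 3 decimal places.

The posterior is symmetric, so the 95% equal-tailed interval is θ = -1.2 ± z·2.74 with z = 1.960.
Half-width: 1.960 × 2.74 = 5.370.
-1.2 − 5.370 = -6.570; -1.2 + 5.370 = 4.170.

[-6.570, 4.170]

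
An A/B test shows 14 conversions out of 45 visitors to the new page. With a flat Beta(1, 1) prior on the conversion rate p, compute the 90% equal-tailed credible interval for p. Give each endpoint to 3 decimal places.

Posterior: Beta(1+14, 1+31) = Beta(15, 32).
Equal-tailed 90% interval: the 0.05 and 0.95 quantiles of Beta(15, 32).
Posterior mean ≈ 0.319, SD ≈ 0.067; a Normal approximation gives roughly [0.208, 0.430].
Exact: F⁻¹(0.05) = 0.213; F⁻¹(0.95) = 0.434.

[0.213, 0.434]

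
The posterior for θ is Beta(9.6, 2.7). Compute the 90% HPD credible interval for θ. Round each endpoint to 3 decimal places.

The posterior is unimodal and skewed, so the HPD interval has equal density at both endpoints and is the shortest 90% interval.
Solving f(0.609) = f(0.961) with F(0.961) − F(0.609) = 0.90 gives [0.609, 0.961].
For comparison, the equal-tailed interval is [0.570, 0.938]; the HPD is narrower and shifted toward the mode.

[0.609, 0.961]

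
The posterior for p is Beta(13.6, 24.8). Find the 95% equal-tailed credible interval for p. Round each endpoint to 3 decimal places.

Posterior: Beta(13.6, 24.8).
Equal-tailed 95% interval: the 0.025 and 0.975 quantiles of Beta(13.6, 24.8).
Posterior mean ≈ 0.354, SD ≈ 0.076; a Normal approximation gives roughly [0.205, 0.504].
Exact: F⁻¹(0.025) = 0.213; F⁻¹(0.975) = 0.510.

[0.213, 0.510]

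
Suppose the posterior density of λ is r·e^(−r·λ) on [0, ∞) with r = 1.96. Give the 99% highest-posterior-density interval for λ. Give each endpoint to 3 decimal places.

[0.000, 2.350]

The exponential density is strictly decreasing on [0, ∞), so the HPD interval is anchored at 0: [0, q] with P(λ ≤ q) = 0.99.
q = −ln(1 − 0.99) / 1.96 = 4.6052 / 1.96 = 2.350.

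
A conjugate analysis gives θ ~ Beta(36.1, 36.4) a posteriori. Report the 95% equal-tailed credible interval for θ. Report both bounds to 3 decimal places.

[0.384, 0.612]

Posterior: Beta(36.1, 36.4).
Equal-tailed 95% interval: the 0.025 and 0.975 quantiles of Beta(36.1, 36.4).
Posterior mean ≈ 0.498, SD ≈ 0.058; a Normal approximation gives roughly [0.384, 0.612].
Exact: F⁻¹(0.025) = 0.384; F⁻¹(0.975) = 0.612.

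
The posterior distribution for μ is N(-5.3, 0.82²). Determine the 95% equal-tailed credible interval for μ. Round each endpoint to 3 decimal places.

[-6.907, -3.693]

The posterior is symmetric, so the 95% equal-tailed interval is μ = -5.3 ± z·0.82 with z = 1.960.
Half-width: 1.960 × 0.82 = 1.607.
-5.3 − 1.607 = -6.907; -5.3 + 1.607 = -3.693.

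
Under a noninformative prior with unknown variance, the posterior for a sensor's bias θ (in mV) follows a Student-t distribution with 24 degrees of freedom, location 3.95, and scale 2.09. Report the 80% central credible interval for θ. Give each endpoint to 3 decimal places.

The t_24 distribution is symmetric; the 80% interval is 3.95 ± t·2.09 with t_{0.9,24} = 1.318.
Half-width: 1.318 × 2.09 = 2.754.
3.95 − 2.754 = 1.196; 3.95 + 2.754 = 6.704.

[1.196, 6.704]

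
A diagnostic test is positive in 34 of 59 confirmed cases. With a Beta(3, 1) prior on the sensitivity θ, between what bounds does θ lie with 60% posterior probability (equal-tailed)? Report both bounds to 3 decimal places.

[0.535, 0.640]

Posterior: Beta(3+34, 1+25) = Beta(37, 26).
Equal-tailed 60% interval: the 0.2 and 0.8 quantiles of Beta(37, 26).
Posterior mean ≈ 0.587, SD ≈ 0.062; a Normal approximation gives roughly [0.536, 0.639].
Exact: F⁻¹(0.2) = 0.535; F⁻¹(0.8) = 0.640.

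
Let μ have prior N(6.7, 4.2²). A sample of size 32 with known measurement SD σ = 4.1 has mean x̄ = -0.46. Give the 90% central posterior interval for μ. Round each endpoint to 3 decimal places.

Posterior precision = 1/4.2² + 32/4.1² = 0.0567 + 1.9036 = 1.9603, so posterior SD = 0.7142.
Posterior mean = (6.7/4.2² + 32·-0.46/4.1²) / 1.9603 = -0.2529.
Interval: -0.2529 ± 1.645 × 0.7142 → [-1.428, 0.922].

[-1.428, 0.922]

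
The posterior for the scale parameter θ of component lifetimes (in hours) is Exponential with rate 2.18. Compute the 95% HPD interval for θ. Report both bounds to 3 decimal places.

[0.000, 1.374]

The exponential density is strictly decreasing on [0, ∞), so the HPD interval is anchored at 0: [0, q] with P(θ ≤ q) = 0.95.
q = −ln(1 − 0.95) / 2.18 = 2.9957 / 2.18 = 1.374.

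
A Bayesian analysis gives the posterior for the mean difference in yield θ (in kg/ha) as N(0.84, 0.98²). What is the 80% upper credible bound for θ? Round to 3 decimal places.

1.665

Need U with P(θ ≤ U) = 0.80: U = 0.84 + z_{0.2}·0.98.
z = 0.842; U = 0.84 + 0.842 × 0.98 = 1.665.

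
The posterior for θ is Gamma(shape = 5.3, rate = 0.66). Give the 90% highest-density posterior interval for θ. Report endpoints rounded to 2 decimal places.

[2.56, 13.29]

The posterior is unimodal and skewed, so the HPD interval has equal density at both endpoints and is the shortest 90% interval.
Solving f(2.56) = f(13.29) with F(13.29) − F(2.56) = 0.90 gives [2.56, 13.29].
For comparison, the equal-tailed interval is [3.27, 14.49]; the HPD is narrower and shifted toward the mode.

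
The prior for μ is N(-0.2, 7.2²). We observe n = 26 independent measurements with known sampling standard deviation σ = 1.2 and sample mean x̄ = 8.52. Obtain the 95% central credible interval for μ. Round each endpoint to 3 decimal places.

Posterior precision = 1/7.2² + 26/1.2² = 0.0193 + 18.0556 = 18.0748, so posterior SD = 0.2352.
Posterior mean = (-0.2/7.2² + 26·8.52/1.2²) / 18.0748 = 8.5107.
Interval: 8.5107 ± 1.960 × 0.2352 → [8.050, 8.972].

[8.050, 8.972]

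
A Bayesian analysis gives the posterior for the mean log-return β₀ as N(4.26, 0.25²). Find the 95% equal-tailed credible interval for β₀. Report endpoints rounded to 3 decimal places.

[3.770, 4.750]

The posterior is symmetric, so the 95% equal-tailed interval is β₀ = 4.26 ± z·0.25 with z = 1.960.
Half-width: 1.960 × 0.25 = 0.490.
4.26 − 0.490 = 3.770; 4.26 + 0.490 = 4.750.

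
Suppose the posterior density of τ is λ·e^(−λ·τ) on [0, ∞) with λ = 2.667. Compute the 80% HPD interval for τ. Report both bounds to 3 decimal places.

[0.000, 0.603]

The exponential density is strictly decreasing on [0, ∞), so the HPD interval is anchored at 0: [0, q] with P(τ ≤ q) = 0.80.
q = −ln(1 − 0.80) / 2.667 = 1.6094 / 2.667 = 0.603.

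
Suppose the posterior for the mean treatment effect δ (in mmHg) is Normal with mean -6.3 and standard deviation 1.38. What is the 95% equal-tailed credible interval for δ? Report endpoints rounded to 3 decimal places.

The posterior is symmetric, so the 95% equal-tailed interval is δ = -6.3 ± z·1.38 with z = 1.960.
Half-width: 1.960 × 1.38 = 2.705.
-6.3 − 2.705 = -9.005; -6.3 + 2.705 = -3.595.

[-9.005, -3.595]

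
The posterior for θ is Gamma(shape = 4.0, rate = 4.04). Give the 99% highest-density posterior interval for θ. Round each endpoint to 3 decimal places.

The posterior is unimodal and skewed, so the HPD interval has equal density at both endpoints and is the shortest 99% interval.
Solving f(0.097) = f(2.512) with F(2.512) − F(0.097) = 0.99 gives [0.097, 2.512].
For comparison, the equal-tailed interval is [0.166, 2.717]; the HPD is narrower and shifted toward the mode.

[0.097, 2.512]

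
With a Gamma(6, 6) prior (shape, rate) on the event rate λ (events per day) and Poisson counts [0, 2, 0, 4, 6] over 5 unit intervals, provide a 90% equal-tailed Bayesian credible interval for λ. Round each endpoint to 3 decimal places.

Posterior: Gamma(6+12, 6+5) = Gamma(18, 11) (shape, rate).
Equal-tailed 90% interval: Gamma(18, 11) quantiles at 0.05 and 0.95.
Posterior mean ≈ 1.636, SD ≈ 0.386; a Normal approximation gives roughly [1.002, 2.271].
Exact: lower = 1.058; upper = 2.318.

[1.058, 2.318]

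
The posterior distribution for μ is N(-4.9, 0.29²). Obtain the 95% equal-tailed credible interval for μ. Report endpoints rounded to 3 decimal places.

[-5.468, -4.332]

The posterior is symmetric, so the 95% equal-tailed interval is μ = -4.9 ± z·0.29 with z = 1.960.
Half-width: 1.960 × 0.29 = 0.568.
-4.9 − 0.568 = -5.468; -4.9 + 0.568 = -4.332.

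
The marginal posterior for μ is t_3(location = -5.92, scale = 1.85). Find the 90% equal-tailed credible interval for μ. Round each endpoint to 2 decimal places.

The t_3 distribution is symmetric; the 90% interval is -5.92 ± t·1.85 with t_{0.95,3} = 2.353.
Half-width: 2.353 × 1.85 = 4.35.
-5.92 − 4.35 = -10.27; -5.92 + 4.35 = -1.57.

[-10.27, -1.57]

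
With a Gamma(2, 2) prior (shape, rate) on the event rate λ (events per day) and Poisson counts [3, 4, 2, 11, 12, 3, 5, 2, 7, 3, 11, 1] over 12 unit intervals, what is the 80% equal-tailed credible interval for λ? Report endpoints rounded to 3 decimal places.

[3.988, 5.472]

Posterior: Gamma(2+64, 2+12) = Gamma(66, 14) (shape, rate).
Equal-tailed 80% interval: Gamma(66, 14) quantiles at 0.1 and 0.9.
Posterior mean ≈ 4.714, SD ≈ 0.580; a Normal approximation gives roughly [3.971, 5.458].
Exact: lower = 3.988; upper = 5.472.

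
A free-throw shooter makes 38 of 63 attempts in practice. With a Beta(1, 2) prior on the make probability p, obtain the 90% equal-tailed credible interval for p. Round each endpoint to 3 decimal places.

[0.490, 0.688]

Posterior: Beta(1+38, 2+25) = Beta(39, 27).
Equal-tailed 90% interval: the 0.05 and 0.95 quantiles of Beta(39, 27).
Posterior mean ≈ 0.591, SD ≈ 0.060; a Normal approximation gives roughly [0.492, 0.690].
Exact: F⁻¹(0.05) = 0.490; F⁻¹(0.95) = 0.688.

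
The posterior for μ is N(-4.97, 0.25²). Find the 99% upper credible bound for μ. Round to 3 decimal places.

Need U with P(μ ≤ U) = 0.99: U = -4.97 + z_{0.01}·0.25.
z = 2.326; U = -4.97 + 2.326 × 0.25 = -4.388.

-4.388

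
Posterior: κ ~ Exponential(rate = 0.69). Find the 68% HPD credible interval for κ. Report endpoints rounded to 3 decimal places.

The exponential density is strictly decreasing on [0, ∞), so the HPD interval is anchored at 0: [0, q] with P(κ ≤ q) = 0.68.
q = −ln(1 − 0.68) / 0.69 = 1.1394 / 0.69 = 1.651.

[0.000, 1.651]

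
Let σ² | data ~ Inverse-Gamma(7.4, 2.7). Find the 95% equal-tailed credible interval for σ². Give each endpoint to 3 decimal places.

[0.198, 0.880]

Inverse-Gamma(7.4, 2.7) quantiles: F⁻¹(0.025) and F⁻¹(0.975).
Equivalently, 1/σ² ~ Gamma(7.4, rate = 2.7); invert its 0.975 and 0.025 quantiles.
Posterior mean ≈ 0.422, SD ≈ 0.182; a Normal approximation gives roughly [0.066, 0.778].
Exact: lower = 0.198; upper = 0.880.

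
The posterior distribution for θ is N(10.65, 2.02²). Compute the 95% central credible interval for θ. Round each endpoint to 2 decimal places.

The posterior is symmetric, so the 95% equal-tailed interval is θ = 10.65 ± z·2.02 with z = 1.960.
Half-width: 1.960 × 2.02 = 3.96.
10.65 − 3.96 = 6.69; 10.65 + 3.96 = 14.61.

[6.69, 14.61]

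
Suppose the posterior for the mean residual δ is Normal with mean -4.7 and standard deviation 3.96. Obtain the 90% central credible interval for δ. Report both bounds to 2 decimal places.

The posterior is symmetric, so the 90% equal-tailed interval is δ = -4.7 ± z·3.96 with z = 1.645.
Half-width: 1.645 × 3.96 = 6.51.
-4.7 − 6.51 = -11.21; -4.7 + 6.51 = 1.81.

[-11.21, 1.81]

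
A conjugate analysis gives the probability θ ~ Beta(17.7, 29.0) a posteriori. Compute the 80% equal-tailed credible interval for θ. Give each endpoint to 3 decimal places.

[0.290, 0.471]

Posterior: Beta(17.7, 29.0).
Equal-tailed 80% interval: the 0.1 and 0.9 quantiles of Beta(17.7, 29.0).
Posterior mean ≈ 0.379, SD ≈ 0.070; a Normal approximation gives roughly [0.289, 0.469].
Exact: F⁻¹(0.1) = 0.290; F⁻¹(0.9) = 0.471.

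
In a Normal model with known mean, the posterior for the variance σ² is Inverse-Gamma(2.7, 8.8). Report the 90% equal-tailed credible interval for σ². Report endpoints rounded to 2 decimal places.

Inverse-Gamma(2.7, 8.8) quantiles: F⁻¹(0.05) and F⁻¹(0.95).
Equivalently, 1/σ² ~ Gamma(2.7, rate = 8.8); invert its 0.95 and 0.05 quantiles.
Posterior mean ≈ 5.18, SD ≈ 6.19; a Normal approximation gives roughly [-5.00, 15.35].
Exact: lower = 1.51; upper = 13.18.

[1.51, 13.18]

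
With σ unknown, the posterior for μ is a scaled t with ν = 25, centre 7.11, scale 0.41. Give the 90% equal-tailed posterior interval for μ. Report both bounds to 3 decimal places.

[6.410, 7.810]

The t_25 distribution is symmetric; the 90% interval is 7.11 ± t·0.41 with t_{0.95,25} = 1.708.
Half-width: 1.708 × 0.41 = 0.700.
7.11 − 0.700 = 6.410; 7.11 + 0.700 = 7.810.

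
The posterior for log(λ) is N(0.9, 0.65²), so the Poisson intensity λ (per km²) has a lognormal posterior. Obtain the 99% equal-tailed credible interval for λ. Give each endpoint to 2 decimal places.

On the log scale the 99% interval is 0.9 ± 2.576 × 0.65 = [-0.7743, 2.5743].
Exponentiate: [e^-0.7743, e^2.5743] = [0.46, 13.12].

[0.46, 13.12]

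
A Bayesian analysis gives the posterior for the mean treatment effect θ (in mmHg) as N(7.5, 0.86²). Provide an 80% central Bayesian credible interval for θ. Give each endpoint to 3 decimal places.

The posterior is symmetric, so the 80% equal-tailed interval is θ = 7.5 ± z·0.86 with z = 1.282.
Half-width: 1.282 × 0.86 = 1.102.
7.5 − 1.102 = 6.398; 7.5 + 1.102 = 8.602.

[6.398, 8.602]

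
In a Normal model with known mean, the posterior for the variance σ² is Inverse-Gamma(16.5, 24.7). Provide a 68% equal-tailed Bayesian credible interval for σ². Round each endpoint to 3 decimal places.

[1.205, 1.976]

Inverse-Gamma(16.5, 24.7) quantiles: F⁻¹(0.16) and F⁻¹(0.84).
Equivalently, 1/σ² ~ Gamma(16.5, rate = 24.7); invert its 0.84 and 0.16 quantiles.
Posterior mean ≈ 1.594, SD ≈ 0.418; a Normal approximation gives roughly [1.177, 2.010].
Exact: lower = 1.205; upper = 1.976.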